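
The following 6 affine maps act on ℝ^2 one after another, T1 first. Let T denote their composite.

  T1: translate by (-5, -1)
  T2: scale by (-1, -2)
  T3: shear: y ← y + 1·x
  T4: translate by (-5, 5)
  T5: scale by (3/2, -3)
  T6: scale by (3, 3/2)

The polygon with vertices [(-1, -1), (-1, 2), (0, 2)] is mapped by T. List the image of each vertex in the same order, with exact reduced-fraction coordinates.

image vertices: (9/2, -135/2), (9/2, -81/2), (0, -36)

T1 translate by (-5, -1): (-1, -1) → (-6, -2); (-1, 2) → (-6, 1); (0, 2) → (-5, 1)
T2 scale by (-1, -2): (-6, -2) → (6, 4); (-6, 1) → (6, -2); (-5, 1) → (5, -2)
T3 shear: y ← y + 1·x: (6, 4) → (6, 10); (6, -2) → (6, 4); (5, -2) → (5, 3)
T4 translate by (-5, 5): (6, 10) → (1, 15); (6, 4) → (1, 9); (5, 3) → (0, 8)
T5 scale by (3/2, -3): (1, 15) → (3/2, -45); (1, 9) → (3/2, -27); (0, 8) → (0, -24)
T6 scale by (3, 3/2): (3/2, -45) → (9/2, -135/2); (3/2, -27) → (9/2, -81/2); (0, -24) → (0, -36)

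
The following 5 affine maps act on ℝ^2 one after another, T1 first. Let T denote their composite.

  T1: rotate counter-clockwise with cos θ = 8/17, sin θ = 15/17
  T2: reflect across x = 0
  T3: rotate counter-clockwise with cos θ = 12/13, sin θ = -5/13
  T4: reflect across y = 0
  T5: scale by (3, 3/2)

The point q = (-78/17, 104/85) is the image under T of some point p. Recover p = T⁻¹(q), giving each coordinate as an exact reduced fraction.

p = (-2/3, -8/5)

T1 = [8/17 -15/17 0; 15/17 8/17 0; 0 0 1]
T2·T1 = [-8/17 15/17 0; 15/17 8/17 0; 0 0 1]
T3·…·T1 = [-21/221 220/221 0; 220/221 21/221 0; 0 0 1]
T4·…·T1 = [-21/221 220/221 0; -220/221 -21/221 0; 0 0 1]
T5·…·T1 = [-63/221 660/221 0; -330/221 -63/442 0; 0 0 1]
det M = 9/2; M⁻¹ = [-7/221 -440/663 0; 220/663 -14/221 0; 0 0 1]
M⁻¹ · (-78/17, 104/85)ᵀ = (-2/3, -8/5)ᵀ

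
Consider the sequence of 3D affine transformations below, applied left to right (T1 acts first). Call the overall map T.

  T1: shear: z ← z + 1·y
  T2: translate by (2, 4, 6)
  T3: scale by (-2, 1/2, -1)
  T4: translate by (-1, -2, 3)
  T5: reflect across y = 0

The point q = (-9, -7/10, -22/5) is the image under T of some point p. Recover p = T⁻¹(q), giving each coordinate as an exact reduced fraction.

p = (2, 7/5, 0)

T1 = [1 0 0 0; 0 1 0 0; 0 1 1 0; 0 0 0 1]
T2·T1 = [1 0 0 2; 0 1 0 4; 0 1 1 6; 0 0 0 1]
T3·…·T1 = [-2 0 0 -4; 0 1/2 0 2; 0 -1 -1 -6; 0 0 0 1]
T4·…·T1 = [-2 0 0 -5; 0 1/2 0 0; 0 -1 -1 -3; 0 0 0 1]
T5·…·T1 = [-2 0 0 -5; 0 -1/2 0 0; 0 -1 -1 -3; 0 0 0 1]
det M = -1; M⁻¹ = [-1/2 0 0 -5/2; 0 -2 0 0; 0 2 -1 -3; 0 0 0 1]
M⁻¹ · (-9, -7/10, -22/5)ᵀ = (2, 7/5, 0)ᵀ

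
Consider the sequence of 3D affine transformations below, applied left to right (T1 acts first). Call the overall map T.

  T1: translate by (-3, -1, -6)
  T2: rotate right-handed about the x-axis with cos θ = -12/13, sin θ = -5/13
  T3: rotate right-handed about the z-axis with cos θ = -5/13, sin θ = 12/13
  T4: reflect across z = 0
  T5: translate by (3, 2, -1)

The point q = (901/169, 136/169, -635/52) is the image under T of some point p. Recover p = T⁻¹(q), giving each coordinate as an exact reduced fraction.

T1 = [1 0 0 -3; 0 1 0 -1; 0 0 1 -6; 0 0 0 1]
T2·T1 = [1 0 0 -3; 0 -12/13 5/13 -18/13; 0 -5/13 -12/13 77/13; 0 0 0 1]
T3·…·T1 = [-5/13 144/169 -60/169 411/169; 12/13 60/169 -25/169 -378/169; 0 -5/13 -12/13 77/13; 0 0 0 1]
T4·…·T1 = [-5/13 144/169 -60/169 411/169; 12/13 60/169 -25/169 -378/169; 0 5/13 12/13 -77/13; 0 0 0 1]
T5·…·T1 = [-5/13 144/169 -60/169 918/169; 12/13 60/169 -25/169 -40/169; 0 5/13 12/13 -90/13; 0 0 0 1]
det M = -1; M⁻¹ = [-5/13 12/13 0 30/13; 144/169 60/169 5/13 -318/169; -60/169 -25/169 12/13 1400/169; 0 0 0 1]
M⁻¹ · (901/169, 136/169, -635/52)ᵀ = (1, -7/4, -5)ᵀ

p = (1, -7/4, -5)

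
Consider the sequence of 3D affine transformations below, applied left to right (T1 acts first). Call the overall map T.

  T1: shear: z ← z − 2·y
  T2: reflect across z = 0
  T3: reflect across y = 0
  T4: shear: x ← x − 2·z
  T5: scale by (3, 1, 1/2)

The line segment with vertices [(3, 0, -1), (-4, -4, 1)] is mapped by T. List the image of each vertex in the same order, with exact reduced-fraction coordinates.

T1 shear: z ← z − 2·y: (3, 0, -1) → (3, 0, -1); (-4, -4, 1) → (-4, -4, 9)
T2 reflect across z = 0: (3, 0, -1) → (3, 0, 1); (-4, -4, 9) → (-4, -4, -9)
T3 reflect across y = 0: (3, 0, 1) → (3, 0, 1); (-4, -4, -9) → (-4, 4, -9)
T4 shear: x ← x − 2·z: (3, 0, 1) → (1, 0, 1); (-4, 4, -9) → (14, 4, -9)
T5 scale by (3, 1, 1/2): (1, 0, 1) → (3, 0, 1/2); (14, 4, -9) → (42, 4, -9/2)

image vertices: (3, 0, 1/2), (42, 4, -9/2)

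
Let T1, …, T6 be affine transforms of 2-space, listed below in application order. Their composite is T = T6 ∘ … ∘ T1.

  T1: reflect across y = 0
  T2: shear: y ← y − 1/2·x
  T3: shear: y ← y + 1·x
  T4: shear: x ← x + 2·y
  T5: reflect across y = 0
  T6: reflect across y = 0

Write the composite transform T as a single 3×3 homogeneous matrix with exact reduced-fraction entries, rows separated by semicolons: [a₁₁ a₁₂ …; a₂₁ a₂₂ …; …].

T = [2 -2 0; 1/2 -1 0; 0 0 1]

T1 = [1 0 0; 0 -1 0; 0 0 1]
T2·T1 = [1 0 0; -1/2 -1 0; 0 0 1]
T3·…·T1 = [1 0 0; 1/2 -1 0; 0 0 1]
T4·…·T1 = [2 -2 0; 1/2 -1 0; 0 0 1]
T5·…·T1 = [2 -2 0; -1/2 1 0; 0 0 1]
T6·…·T1 = [2 -2 0; 1/2 -1 0; 0 0 1]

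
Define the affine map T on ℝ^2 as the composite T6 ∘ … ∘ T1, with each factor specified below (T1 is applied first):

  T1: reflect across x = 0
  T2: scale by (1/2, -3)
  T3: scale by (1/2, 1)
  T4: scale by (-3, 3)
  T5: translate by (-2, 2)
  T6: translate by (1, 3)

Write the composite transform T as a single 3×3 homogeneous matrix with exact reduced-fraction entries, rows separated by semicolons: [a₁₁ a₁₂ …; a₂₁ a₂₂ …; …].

T1 = [-1 0 0; 0 1 0; 0 0 1]
T2·T1 = [-1/2 0 0; 0 -3 0; 0 0 1]
T3·…·T1 = [-1/4 0 0; 0 -3 0; 0 0 1]
T4·…·T1 = [3/4 0 0; 0 -9 0; 0 0 1]
T5·…·T1 = [3/4 0 -2; 0 -9 2; 0 0 1]
T6·…·T1 = [3/4 0 -1; 0 -9 5; 0 0 1]

T = [3/4 0 -1; 0 -9 5; 0 0 1]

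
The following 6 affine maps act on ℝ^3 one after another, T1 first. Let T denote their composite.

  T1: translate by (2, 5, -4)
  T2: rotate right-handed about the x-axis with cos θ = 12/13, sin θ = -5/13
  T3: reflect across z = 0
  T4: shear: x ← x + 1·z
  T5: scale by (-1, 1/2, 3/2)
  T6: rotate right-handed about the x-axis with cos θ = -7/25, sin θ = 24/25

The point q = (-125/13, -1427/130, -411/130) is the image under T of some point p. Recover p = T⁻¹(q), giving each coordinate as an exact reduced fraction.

T1 = [1 0 0 2; 0 1 0 5; 0 0 1 -4; 0 0 0 1]
T2·T1 = [1 0 0 2; 0 12/13 5/13 40/13; 0 -5/13 12/13 -73/13; 0 0 0 1]
T3·…·T1 = [1 0 0 2; 0 12/13 5/13 40/13; 0 5/13 -12/13 73/13; 0 0 0 1]
T4·…·T1 = [1 5/13 -12/13 99/13; 0 12/13 5/13 40/13; 0 5/13 -12/13 73/13; 0 0 0 1]
T5·…·T1 = [-1 -5/13 12/13 -99/13; 0 6/13 5/26 20/13; 0 15/26 -18/13 219/26; 0 0 0 1]
T6·…·T1 = [-1 -5/13 12/13 -99/13; 0 -222/325 829/650 -2768/325; 0 183/650 186/325 -573/650; 0 0 0 1]
det M = 3/4; M⁻¹ = [-1 16/25 14/75 -2; 0 -248/325 1658/975 -5; 0 122/325 296/325 4; 0 0 0 1]
M⁻¹ · (-125/13, -1427/130, -411/130)ᵀ = (0, -2, -3)ᵀ

p = (0, -2, -3)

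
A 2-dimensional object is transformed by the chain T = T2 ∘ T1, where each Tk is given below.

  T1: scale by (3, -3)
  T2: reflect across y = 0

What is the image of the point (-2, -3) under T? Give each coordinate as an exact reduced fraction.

T1 scale by (3, -3): (-2, -3) → (-6, 9)
T2 reflect across y = 0: (-6, 9) → (-6, -9)

T(p) = (-6, -9)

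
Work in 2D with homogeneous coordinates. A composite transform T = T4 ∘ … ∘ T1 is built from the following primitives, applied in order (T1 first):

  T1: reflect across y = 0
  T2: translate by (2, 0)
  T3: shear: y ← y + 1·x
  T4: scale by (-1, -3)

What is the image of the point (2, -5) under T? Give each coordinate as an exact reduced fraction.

T(p) = (-4, -27)

T1 reflect across y = 0: (2, -5) → (2, 5)
T2 translate by (2, 0): (2, 5) → (4, 5)
T3 shear: y ← y + 1·x: (4, 5) → (4, 9)
T4 scale by (-1, -3): (4, 9) → (-4, -27)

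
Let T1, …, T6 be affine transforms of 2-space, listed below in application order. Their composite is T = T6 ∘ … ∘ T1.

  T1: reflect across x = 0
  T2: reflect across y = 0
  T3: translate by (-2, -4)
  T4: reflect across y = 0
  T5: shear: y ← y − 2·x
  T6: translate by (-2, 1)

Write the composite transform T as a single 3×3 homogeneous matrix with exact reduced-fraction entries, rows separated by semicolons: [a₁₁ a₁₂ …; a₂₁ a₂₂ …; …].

T1 = [-1 0 0; 0 1 0; 0 0 1]
T2·T1 = [-1 0 0; 0 -1 0; 0 0 1]
T3·…·T1 = [-1 0 -2; 0 -1 -4; 0 0 1]
T4·…·T1 = [-1 0 -2; 0 1 4; 0 0 1]
T5·…·T1 = [-1 0 -2; 2 1 8; 0 0 1]
T6·…·T1 = [-1 0 -4; 2 1 9; 0 0 1]

T = [-1 0 -4; 2 1 9; 0 0 1]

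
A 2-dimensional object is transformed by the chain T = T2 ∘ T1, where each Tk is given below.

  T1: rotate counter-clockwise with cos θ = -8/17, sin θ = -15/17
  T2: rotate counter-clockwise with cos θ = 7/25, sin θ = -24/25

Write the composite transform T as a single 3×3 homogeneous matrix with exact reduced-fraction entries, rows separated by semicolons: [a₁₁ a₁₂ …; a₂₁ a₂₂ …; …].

T1 = [-8/17 15/17 0; -15/17 -8/17 0; 0 0 1]
T2·T1 = [-416/425 -87/425 0; 87/425 -416/425 0; 0 0 1]

T = [-416/425 -87/425 0; 87/425 -416/425 0; 0 0 1]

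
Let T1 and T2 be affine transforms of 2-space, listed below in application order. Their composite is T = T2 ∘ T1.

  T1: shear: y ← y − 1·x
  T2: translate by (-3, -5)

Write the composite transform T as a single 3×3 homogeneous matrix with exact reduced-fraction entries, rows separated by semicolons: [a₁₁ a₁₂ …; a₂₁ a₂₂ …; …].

T = [1 0 -3; -1 1 -5; 0 0 1]

T1 = [1 0 0; -1 1 0; 0 0 1]
T2·T1 = [1 0 -3; -1 1 -5; 0 0 1]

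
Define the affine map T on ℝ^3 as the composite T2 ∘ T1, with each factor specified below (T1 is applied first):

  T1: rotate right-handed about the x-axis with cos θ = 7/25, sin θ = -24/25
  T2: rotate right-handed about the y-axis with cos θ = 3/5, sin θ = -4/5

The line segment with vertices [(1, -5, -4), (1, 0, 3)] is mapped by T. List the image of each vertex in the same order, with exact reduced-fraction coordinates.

image vertices: (-293/125, -131/25, 376/125), (-9/125, 72/25, 163/125)

T1 rotate right-handed about the x-axis with cos θ = 7/25, sin θ = -24/25: (1, -5, -4) → (1, -131/25, 92/25); (1, 0, 3) → (1, 72/25, 21/25)
T2 rotate right-handed about the y-axis with cos θ = 3/5, sin θ = -4/5: (1, -131/25, 92/25) → (-293/125, -131/25, 376/125); (1, 72/25, 21/25) → (-9/125, 72/25, 163/125)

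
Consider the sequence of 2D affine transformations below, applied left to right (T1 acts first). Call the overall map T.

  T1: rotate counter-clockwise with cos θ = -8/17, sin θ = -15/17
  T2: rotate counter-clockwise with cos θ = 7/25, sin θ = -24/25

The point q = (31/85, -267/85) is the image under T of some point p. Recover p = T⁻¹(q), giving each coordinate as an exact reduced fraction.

T1 = [-8/17 15/17 0; -15/17 -8/17 0; 0 0 1]
T2·T1 = [-416/425 -87/425 0; 87/425 -416/425 0; 0 0 1]
det M = 1; M⁻¹ = [-416/425 87/425 0; -87/425 -416/425 0; 0 0 1]
M⁻¹ · (31/85, -267/85)ᵀ = (-1, 3)ᵀ

p = (-1, 3)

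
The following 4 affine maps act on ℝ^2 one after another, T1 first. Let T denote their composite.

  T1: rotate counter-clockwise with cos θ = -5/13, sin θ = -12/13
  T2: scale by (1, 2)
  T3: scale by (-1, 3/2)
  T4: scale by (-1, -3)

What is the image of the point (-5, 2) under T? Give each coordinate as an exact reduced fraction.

T(p) = (49/13, -450/13)

T1 rotate counter-clockwise with cos θ = -5/13, sin θ = -12/13: (-5, 2) → (49/13, 50/13)
T2 scale by (1, 2): (49/13, 50/13) → (49/13, 100/13)
T3 scale by (-1, 3/2): (49/13, 100/13) → (-49/13, 150/13)
T4 scale by (-1, -3): (-49/13, 150/13) → (49/13, -450/13)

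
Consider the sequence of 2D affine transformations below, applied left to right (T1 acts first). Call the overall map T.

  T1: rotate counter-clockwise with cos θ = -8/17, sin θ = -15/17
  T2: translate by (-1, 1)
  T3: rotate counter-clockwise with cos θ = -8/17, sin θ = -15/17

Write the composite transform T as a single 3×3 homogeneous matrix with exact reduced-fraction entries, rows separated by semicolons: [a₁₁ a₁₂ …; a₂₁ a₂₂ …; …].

T = [-161/289 -240/289 23/17; 240/289 -161/289 7/17; 0 0 1]

T1 = [-8/17 15/17 0; -15/17 -8/17 0; 0 0 1]
T2·T1 = [-8/17 15/17 -1; -15/17 -8/17 1; 0 0 1]
T3·…·T1 = [-161/289 -240/289 23/17; 240/289 -161/289 7/17; 0 0 1]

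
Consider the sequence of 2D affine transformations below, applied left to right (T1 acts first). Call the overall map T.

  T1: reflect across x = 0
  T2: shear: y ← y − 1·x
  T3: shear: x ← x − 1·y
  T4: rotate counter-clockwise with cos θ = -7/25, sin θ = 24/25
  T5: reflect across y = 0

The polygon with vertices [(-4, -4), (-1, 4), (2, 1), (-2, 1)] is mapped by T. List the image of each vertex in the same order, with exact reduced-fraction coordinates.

image vertices: (108/25, -344/25), (-58/25, 69/25), (-37/25, 141/25), (3/25, -79/25)

T1 reflect across x = 0: (-4, -4) → (4, -4); (-1, 4) → (1, 4); (2, 1) → (-2, 1); (-2, 1) → (2, 1)
T2 shear: y ← y − 1·x: (4, -4) → (4, -8); (1, 4) → (1, 3); (-2, 1) → (-2, 3); (2, 1) → (2, -1)
T3 shear: x ← x − 1·y: (4, -8) → (12, -8); (1, 3) → (-2, 3); (-2, 3) → (-5, 3); (2, -1) → (3, -1)
T4 rotate counter-clockwise with cos θ = -7/25, sin θ = 24/25: (12, -8) → (108/25, 344/25); (-2, 3) → (-58/25, -69/25); (-5, 3) → (-37/25, -141/25); (3, -1) → (3/25, 79/25)
T5 reflect across y = 0: (108/25, 344/25) → (108/25, -344/25); (-58/25, -69/25) → (-58/25, 69/25); (-37/25, -141/25) → (-37/25, 141/25); (3/25, 79/25) → (3/25, -79/25)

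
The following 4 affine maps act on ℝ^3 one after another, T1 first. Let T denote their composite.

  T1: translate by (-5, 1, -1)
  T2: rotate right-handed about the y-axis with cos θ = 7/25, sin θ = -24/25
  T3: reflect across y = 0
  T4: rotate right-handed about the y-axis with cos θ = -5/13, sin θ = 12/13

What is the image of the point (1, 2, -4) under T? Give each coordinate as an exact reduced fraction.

T(p) = (-2032/325, -3, -449/325)

T1 translate by (-5, 1, -1): (1, 2, -4) → (-4, 3, -5)
T2 rotate right-handed about the y-axis with cos θ = 7/25, sin θ = -24/25: (-4, 3, -5) → (92/25, 3, -131/25)
T3 reflect across y = 0: (92/25, 3, -131/25) → (92/25, -3, -131/25)
T4 rotate right-handed about the y-axis with cos θ = -5/13, sin θ = 12/13: (92/25, -3, -131/25) → (-2032/325, -3, -449/325)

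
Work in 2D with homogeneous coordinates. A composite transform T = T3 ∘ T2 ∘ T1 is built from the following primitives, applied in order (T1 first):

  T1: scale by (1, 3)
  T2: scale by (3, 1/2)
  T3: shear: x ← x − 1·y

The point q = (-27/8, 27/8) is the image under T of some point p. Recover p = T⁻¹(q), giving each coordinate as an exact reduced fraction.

T1 = [1 0 0; 0 3 0; 0 0 1]
T2·T1 = [3 0 0; 0 3/2 0; 0 0 1]
T3·…·T1 = [3 -3/2 0; 0 3/2 0; 0 0 1]
det M = 9/2; M⁻¹ = [1/3 1/3 0; 0 2/3 0; 0 0 1]
M⁻¹ · (-27/8, 27/8)ᵀ = (0, 9/4)ᵀ

p = (0, 9/4)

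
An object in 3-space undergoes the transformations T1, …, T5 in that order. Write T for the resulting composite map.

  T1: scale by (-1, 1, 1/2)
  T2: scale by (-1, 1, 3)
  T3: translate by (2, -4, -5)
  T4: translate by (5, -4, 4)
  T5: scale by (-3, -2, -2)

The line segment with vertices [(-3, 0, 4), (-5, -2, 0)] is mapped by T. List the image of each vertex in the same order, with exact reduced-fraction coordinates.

image vertices: (-12, 16, -10), (-6, 20, 2)

T1 scale by (-1, 1, 1/2): (-3, 0, 4) → (3, 0, 2); (-5, -2, 0) → (5, -2, 0)
T2 scale by (-1, 1, 3): (3, 0, 2) → (-3, 0, 6); (5, -2, 0) → (-5, -2, 0)
T3 translate by (2, -4, -5): (-3, 0, 6) → (-1, -4, 1); (-5, -2, 0) → (-3, -6, -5)
T4 translate by (5, -4, 4): (-1, -4, 1) → (4, -8, 5); (-3, -6, -5) → (2, -10, -1)
T5 scale by (-3, -2, -2): (4, -8, 5) → (-12, 16, -10); (2, -10, -1) → (-6, 20, 2)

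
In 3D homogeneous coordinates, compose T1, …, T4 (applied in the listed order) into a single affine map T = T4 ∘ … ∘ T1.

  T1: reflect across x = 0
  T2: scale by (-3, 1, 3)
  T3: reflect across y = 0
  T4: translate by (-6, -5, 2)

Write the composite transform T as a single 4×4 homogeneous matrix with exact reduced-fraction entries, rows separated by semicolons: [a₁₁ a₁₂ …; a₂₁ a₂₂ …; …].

T = [3 0 0 -6; 0 -1 0 -5; 0 0 3 2; 0 0 0 1]

T1 = [-1 0 0 0; 0 1 0 0; 0 0 1 0; 0 0 0 1]
T2·T1 = [3 0 0 0; 0 1 0 0; 0 0 3 0; 0 0 0 1]
T3·…·T1 = [3 0 0 0; 0 -1 0 0; 0 0 3 0; 0 0 0 1]
T4·…·T1 = [3 0 0 -6; 0 -1 0 -5; 0 0 3 2; 0 0 0 1]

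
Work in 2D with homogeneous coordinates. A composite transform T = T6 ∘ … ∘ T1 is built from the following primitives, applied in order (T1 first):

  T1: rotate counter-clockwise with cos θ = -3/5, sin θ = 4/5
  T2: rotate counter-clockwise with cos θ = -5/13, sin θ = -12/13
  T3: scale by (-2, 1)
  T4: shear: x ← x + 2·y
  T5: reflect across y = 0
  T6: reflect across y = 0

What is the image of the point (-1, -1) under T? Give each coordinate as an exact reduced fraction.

T1 rotate counter-clockwise with cos θ = -3/5, sin θ = 4/5: (-1, -1) → (7/5, -1/5)
T2 rotate counter-clockwise with cos θ = -5/13, sin θ = -12/13: (7/5, -1/5) → (-47/65, -79/65)
T3 scale by (-2, 1): (-47/65, -79/65) → (94/65, -79/65)
T4 shear: x ← x + 2·y: (94/65, -79/65) → (-64/65, -79/65)
T5 reflect across y = 0: (-64/65, -79/65) → (-64/65, 79/65)
T6 reflect across y = 0: (-64/65, 79/65) → (-64/65, -79/65)

T(p) = (-64/65, -79/65)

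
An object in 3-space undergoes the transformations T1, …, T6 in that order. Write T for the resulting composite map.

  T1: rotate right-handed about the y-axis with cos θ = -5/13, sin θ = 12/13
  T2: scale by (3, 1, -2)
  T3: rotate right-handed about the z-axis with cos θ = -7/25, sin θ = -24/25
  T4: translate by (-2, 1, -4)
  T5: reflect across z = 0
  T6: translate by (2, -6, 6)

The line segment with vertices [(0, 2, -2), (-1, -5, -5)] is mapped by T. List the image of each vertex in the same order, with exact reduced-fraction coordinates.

image vertices: (1128/325, -79/325, 150/13), (-81/65, 558/65, 204/13)

T1 rotate right-handed about the y-axis with cos θ = -5/13, sin θ = 12/13: (0, 2, -2) → (-24/13, 2, 10/13); (-1, -5, -5) → (-55/13, -5, 37/13)
T2 scale by (3, 1, -2): (-24/13, 2, 10/13) → (-72/13, 2, -20/13); (-55/13, -5, 37/13) → (-165/13, -5, -74/13)
T3 rotate right-handed about the z-axis with cos θ = -7/25, sin θ = -24/25: (-72/13, 2, -20/13) → (1128/325, 1546/325, -20/13); (-165/13, -5, -74/13) → (-81/65, 883/65, -74/13)
T4 translate by (-2, 1, -4): (1128/325, 1546/325, -20/13) → (478/325, 1871/325, -72/13); (-81/65, 883/65, -74/13) → (-211/65, 948/65, -126/13)
T5 reflect across z = 0: (478/325, 1871/325, -72/13) → (478/325, 1871/325, 72/13); (-211/65, 948/65, -126/13) → (-211/65, 948/65, 126/13)
T6 translate by (2, -6, 6): (478/325, 1871/325, 72/13) → (1128/325, -79/325, 150/13); (-211/65, 948/65, 126/13) → (-81/65, 558/65, 204/13)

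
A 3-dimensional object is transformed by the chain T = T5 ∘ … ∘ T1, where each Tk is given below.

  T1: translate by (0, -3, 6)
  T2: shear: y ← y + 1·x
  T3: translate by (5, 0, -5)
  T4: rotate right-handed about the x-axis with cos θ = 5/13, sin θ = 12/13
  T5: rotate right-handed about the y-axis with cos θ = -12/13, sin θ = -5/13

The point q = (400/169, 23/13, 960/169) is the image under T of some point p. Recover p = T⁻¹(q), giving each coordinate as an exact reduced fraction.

p = (-5, 3, -5)

T1 = [1 0 0 0; 0 1 0 -3; 0 0 1 6; 0 0 0 1]
T2·T1 = [1 0 0 0; 1 1 0 -3; 0 0 1 6; 0 0 0 1]
T3·…·T1 = [1 0 0 5; 1 1 0 -3; 0 0 1 1; 0 0 0 1]
T4·…·T1 = [1 0 0 5; 5/13 5/13 -12/13 -27/13; 12/13 12/13 5/13 -31/13; 0 0 0 1]
T5·…·T1 = [-216/169 -60/169 -25/169 -625/169; 5/13 5/13 -12/13 -27/13; -79/169 -144/169 -60/169 697/169; 0 0 0 1]
det M = 1; M⁻¹ = [-12/13 0 5/13 -5; 96/169 5/13 -209/169 8; -25/169 -12/13 -60/169 -1; 0 0 0 1]
M⁻¹ · (400/169, 23/13, 960/169)ᵀ = (-5, 3, -5)ᵀ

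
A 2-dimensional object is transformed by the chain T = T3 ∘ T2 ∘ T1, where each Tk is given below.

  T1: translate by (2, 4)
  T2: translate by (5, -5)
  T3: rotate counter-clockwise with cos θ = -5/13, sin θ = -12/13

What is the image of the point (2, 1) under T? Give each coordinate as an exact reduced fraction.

T1 translate by (2, 4): (2, 1) → (4, 5)
T2 translate by (5, -5): (4, 5) → (9, 0)
T3 rotate counter-clockwise with cos θ = -5/13, sin θ = -12/13: (9, 0) → (-45/13, -108/13)

T(p) = (-45/13, -108/13)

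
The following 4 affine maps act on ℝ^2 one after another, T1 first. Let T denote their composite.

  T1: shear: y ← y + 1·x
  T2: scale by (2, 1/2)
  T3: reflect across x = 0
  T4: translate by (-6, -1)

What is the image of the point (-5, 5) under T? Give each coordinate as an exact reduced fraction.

T1 shear: y ← y + 1·x: (-5, 5) → (-5, 0)
T2 scale by (2, 1/2): (-5, 0) → (-10, 0)
T3 reflect across x = 0: (-10, 0) → (10, 0)
T4 translate by (-6, -1): (10, 0) → (4, -1)

T(p) = (4, -1)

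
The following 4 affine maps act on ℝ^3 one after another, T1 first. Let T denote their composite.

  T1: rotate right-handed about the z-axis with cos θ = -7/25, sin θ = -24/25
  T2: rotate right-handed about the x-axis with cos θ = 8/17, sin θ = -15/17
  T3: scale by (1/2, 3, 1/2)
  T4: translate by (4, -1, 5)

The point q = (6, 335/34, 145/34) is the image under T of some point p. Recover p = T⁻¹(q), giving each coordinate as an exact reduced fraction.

p = (-4, 3, 5/2)

T1 = [-7/25 24/25 0 0; -24/25 -7/25 0 0; 0 0 1 0; 0 0 0 1]
T2·T1 = [-7/25 24/25 0 0; -192/425 -56/425 15/17 0; 72/85 21/85 8/17 0; 0 0 0 1]
T3·…·T1 = [-7/50 12/25 0 0; -576/425 -168/425 45/17 0; 36/85 21/170 4/17 0; 0 0 0 1]
T4·…·T1 = [-7/50 12/25 0 4; -576/425 -168/425 45/17 -1; 36/85 21/170 4/17 5; 0 0 0 1]
det M = 3/4; M⁻¹ = [-14/25 -64/425 144/85 -2712/425; 48/25 -56/1275 42/85 -12998/1275; 0 5/17 16/17 -75/17; 0 0 0 1]
M⁻¹ · (6, 335/34, 145/34)ᵀ = (-4, 3, 5/2)ᵀ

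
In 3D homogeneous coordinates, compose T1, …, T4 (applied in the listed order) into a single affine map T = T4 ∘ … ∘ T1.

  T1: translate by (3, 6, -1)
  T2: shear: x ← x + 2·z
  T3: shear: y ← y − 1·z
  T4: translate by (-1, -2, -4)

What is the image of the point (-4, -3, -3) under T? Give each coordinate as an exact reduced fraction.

T1 translate by (3, 6, -1): (-4, -3, -3) → (-1, 3, -4)
T2 shear: x ← x + 2·z: (-1, 3, -4) → (-9, 3, -4)
T3 shear: y ← y − 1·z: (-9, 3, -4) → (-9, 7, -4)
T4 translate by (-1, -2, -4): (-9, 7, -4) → (-10, 5, -8)

T(p) = (-10, 5, -8)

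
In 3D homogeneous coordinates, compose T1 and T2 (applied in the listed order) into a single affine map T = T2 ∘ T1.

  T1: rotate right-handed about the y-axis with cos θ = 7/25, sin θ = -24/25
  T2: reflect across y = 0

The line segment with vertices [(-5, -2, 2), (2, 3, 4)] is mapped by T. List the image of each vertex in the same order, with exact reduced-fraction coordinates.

T1 rotate right-handed about the y-axis with cos θ = 7/25, sin θ = -24/25: (-5, -2, 2) → (-83/25, -2, -106/25); (2, 3, 4) → (-82/25, 3, 76/25)
T2 reflect across y = 0: (-83/25, -2, -106/25) → (-83/25, 2, -106/25); (-82/25, 3, 76/25) → (-82/25, -3, 76/25)

image vertices: (-83/25, 2, -106/25), (-82/25, -3, 76/25)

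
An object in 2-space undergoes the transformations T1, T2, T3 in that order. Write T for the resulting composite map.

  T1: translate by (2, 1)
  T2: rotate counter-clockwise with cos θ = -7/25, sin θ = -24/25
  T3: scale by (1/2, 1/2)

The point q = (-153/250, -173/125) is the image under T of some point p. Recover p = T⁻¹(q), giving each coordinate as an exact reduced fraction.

p = (1, -7/5)

T1 = [1 0 2; 0 1 1; 0 0 1]
T2·T1 = [-7/25 24/25 2/5; -24/25 -7/25 -11/5; 0 0 1]
T3·…·T1 = [-7/50 12/25 1/5; -12/25 -7/50 -11/10; 0 0 1]
det M = 1/4; M⁻¹ = [-14/25 -48/25 -2; 48/25 -14/25 -1; 0 0 1]
M⁻¹ · (-153/250, -173/125)ᵀ = (1, -7/5)ᵀ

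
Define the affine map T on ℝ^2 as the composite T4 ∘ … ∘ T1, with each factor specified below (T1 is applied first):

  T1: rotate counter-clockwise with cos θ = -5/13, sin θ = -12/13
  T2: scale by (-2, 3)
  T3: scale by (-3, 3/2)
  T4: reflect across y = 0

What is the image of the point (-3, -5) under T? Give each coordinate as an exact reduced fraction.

T1 rotate counter-clockwise with cos θ = -5/13, sin θ = -12/13: (-3, -5) → (-45/13, 61/13)
T2 scale by (-2, 3): (-45/13, 61/13) → (90/13, 183/13)
T3 scale by (-3, 3/2): (90/13, 183/13) → (-270/13, 549/26)
T4 reflect across y = 0: (-270/13, 549/26) → (-270/13, -549/26)

T(p) = (-270/13, -549/26)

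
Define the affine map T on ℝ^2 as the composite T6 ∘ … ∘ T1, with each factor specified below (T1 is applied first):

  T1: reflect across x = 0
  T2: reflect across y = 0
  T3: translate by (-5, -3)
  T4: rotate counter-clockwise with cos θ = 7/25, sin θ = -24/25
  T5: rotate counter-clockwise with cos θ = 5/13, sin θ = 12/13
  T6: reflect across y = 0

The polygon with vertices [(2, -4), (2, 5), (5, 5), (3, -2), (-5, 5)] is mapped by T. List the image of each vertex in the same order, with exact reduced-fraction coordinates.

T1 reflect across x = 0: (2, -4) → (-2, -4); (2, 5) → (-2, 5); (5, 5) → (-5, 5); (3, -2) → (-3, -2); (-5, 5) → (5, 5)
T2 reflect across y = 0: (-2, -4) → (-2, 4); (-2, 5) → (-2, -5); (-5, 5) → (-5, -5); (-3, -2) → (-3, 2); (5, 5) → (5, -5)
T3 translate by (-5, -3): (-2, 4) → (-7, 1); (-2, -5) → (-7, -8); (-5, -5) → (-10, -8); (-3, 2) → (-8, -1); (5, -5) → (0, -8)
T4 rotate counter-clockwise with cos θ = 7/25, sin θ = -24/25: (-7, 1) → (-1, 7); (-7, -8) → (-241/25, 112/25); (-10, -8) → (-262/25, 184/25); (-8, -1) → (-16/5, 37/5); (0, -8) → (-192/25, -56/25)
T5 rotate counter-clockwise with cos θ = 5/13, sin θ = 12/13: (-1, 7) → (-89/13, 23/13); (-241/25, 112/25) → (-2549/325, -2332/325); (-262/25, 184/25) → (-3518/325, -2224/325); (-16/5, 37/5) → (-524/65, -7/65); (-192/25, -56/25) → (-288/325, -2584/325)
T6 reflect across y = 0: (-89/13, 23/13) → (-89/13, -23/13); (-2549/325, -2332/325) → (-2549/325, 2332/325); (-3518/325, -2224/325) → (-3518/325, 2224/325); (-524/65, -7/65) → (-524/65, 7/65); (-288/325, -2584/325) → (-288/325, 2584/325)

image vertices: (-89/13, -23/13), (-2549/325, 2332/325), (-3518/325, 2224/325), (-524/65, 7/65), (-288/325, 2584/325)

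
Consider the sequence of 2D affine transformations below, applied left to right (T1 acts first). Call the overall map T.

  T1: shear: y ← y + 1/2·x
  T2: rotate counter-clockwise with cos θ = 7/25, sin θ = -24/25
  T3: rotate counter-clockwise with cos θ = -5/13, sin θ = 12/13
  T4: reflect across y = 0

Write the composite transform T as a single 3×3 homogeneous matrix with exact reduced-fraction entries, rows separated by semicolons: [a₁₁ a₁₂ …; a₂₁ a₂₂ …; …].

T1 = [1 0 0; 1/2 1 0; 0 0 1]
T2·T1 = [19/25 24/25 0; -41/50 7/25 0; 0 0 1]
T3·…·T1 = [151/325 -204/325 0; 661/650 253/325 0; 0 0 1]
T4·…·T1 = [151/325 -204/325 0; -661/650 -253/325 0; 0 0 1]

T = [151/325 -204/325 0; -661/650 -253/325 0; 0 0 1]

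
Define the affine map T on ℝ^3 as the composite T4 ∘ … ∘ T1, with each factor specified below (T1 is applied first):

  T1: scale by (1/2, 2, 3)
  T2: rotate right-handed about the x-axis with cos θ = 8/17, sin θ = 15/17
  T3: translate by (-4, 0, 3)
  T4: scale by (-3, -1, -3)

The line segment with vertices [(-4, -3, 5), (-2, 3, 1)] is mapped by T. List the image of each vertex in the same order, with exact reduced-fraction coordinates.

image vertices: (18, 273/17, -243/17), (15, -3/17, -495/17)

T1 scale by (1/2, 2, 3): (-4, -3, 5) → (-2, -6, 15); (-2, 3, 1) → (-1, 6, 3)
T2 rotate right-handed about the x-axis with cos θ = 8/17, sin θ = 15/17: (-2, -6, 15) → (-2, -273/17, 30/17); (-1, 6, 3) → (-1, 3/17, 114/17)
T3 translate by (-4, 0, 3): (-2, -273/17, 30/17) → (-6, -273/17, 81/17); (-1, 3/17, 114/17) → (-5, 3/17, 165/17)
T4 scale by (-3, -1, -3): (-6, -273/17, 81/17) → (18, 273/17, -243/17); (-5, 3/17, 165/17) → (15, -3/17, -495/17)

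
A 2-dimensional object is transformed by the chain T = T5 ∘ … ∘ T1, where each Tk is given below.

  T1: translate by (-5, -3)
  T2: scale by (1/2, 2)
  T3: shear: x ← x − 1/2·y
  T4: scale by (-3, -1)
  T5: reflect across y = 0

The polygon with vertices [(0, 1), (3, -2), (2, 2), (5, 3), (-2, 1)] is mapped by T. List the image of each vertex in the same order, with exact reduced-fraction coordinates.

image vertices: (3/2, -4), (-12, -10), (3/2, -2), (0, 0), (9/2, -4)

T1 translate by (-5, -3): (0, 1) → (-5, -2); (3, -2) → (-2, -5); (2, 2) → (-3, -1); (5, 3) → (0, 0); (-2, 1) → (-7, -2)
T2 scale by (1/2, 2): (-5, -2) → (-5/2, -4); (-2, -5) → (-1, -10); (-3, -1) → (-3/2, -2); (0, 0) → (0, 0); (-7, -2) → (-7/2, -4)
T3 shear: x ← x − 1/2·y: (-5/2, -4) → (-1/2, -4); (-1, -10) → (4, -10); (-3/2, -2) → (-1/2, -2); (0, 0) → (0, 0); (-7/2, -4) → (-3/2, -4)
T4 scale by (-3, -1): (-1/2, -4) → (3/2, 4); (4, -10) → (-12, 10); (-1/2, -2) → (3/2, 2); (0, 0) → (0, 0); (-3/2, -4) → (9/2, 4)
T5 reflect across y = 0: (3/2, 4) → (3/2, -4); (-12, 10) → (-12, -10); (3/2, 2) → (3/2, -2); (0, 0) → (0, 0); (9/2, 4) → (9/2, -4)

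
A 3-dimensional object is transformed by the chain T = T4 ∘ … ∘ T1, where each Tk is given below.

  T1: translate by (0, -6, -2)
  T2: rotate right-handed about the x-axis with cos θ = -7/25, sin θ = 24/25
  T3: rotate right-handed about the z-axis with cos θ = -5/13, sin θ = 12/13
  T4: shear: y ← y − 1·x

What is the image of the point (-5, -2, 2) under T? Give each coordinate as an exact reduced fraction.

T(p) = (-47/325, -1733/325, -192/25)

T1 translate by (0, -6, -2): (-5, -2, 2) → (-5, -8, 0)
T2 rotate right-handed about the x-axis with cos θ = -7/25, sin θ = 24/25: (-5, -8, 0) → (-5, 56/25, -192/25)
T3 rotate right-handed about the z-axis with cos θ = -5/13, sin θ = 12/13: (-5, 56/25, -192/25) → (-47/325, -356/65, -192/25)
T4 shear: y ← y − 1·x: (-47/325, -356/65, -192/25) → (-47/325, -1733/325, -192/25)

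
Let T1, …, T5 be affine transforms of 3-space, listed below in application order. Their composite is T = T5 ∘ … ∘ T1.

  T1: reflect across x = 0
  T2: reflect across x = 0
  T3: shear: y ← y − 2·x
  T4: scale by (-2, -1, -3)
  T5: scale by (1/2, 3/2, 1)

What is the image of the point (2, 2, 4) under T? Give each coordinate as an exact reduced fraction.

T(p) = (-2, 3, -12)

T1 reflect across x = 0: (2, 2, 4) → (-2, 2, 4)
T2 reflect across x = 0: (-2, 2, 4) → (2, 2, 4)
T3 shear: y ← y − 2·x: (2, 2, 4) → (2, -2, 4)
T4 scale by (-2, -1, -3): (2, -2, 4) → (-4, 2, -12)
T5 scale by (1/2, 3/2, 1): (-4, 2, -12) → (-2, 3, -12)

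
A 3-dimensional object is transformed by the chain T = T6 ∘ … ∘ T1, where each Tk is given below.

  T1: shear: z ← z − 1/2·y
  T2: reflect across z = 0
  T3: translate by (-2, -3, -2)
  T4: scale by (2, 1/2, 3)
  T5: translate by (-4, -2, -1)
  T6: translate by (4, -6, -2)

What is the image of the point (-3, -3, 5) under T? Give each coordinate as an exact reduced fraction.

T1 shear: z ← z − 1/2·y: (-3, -3, 5) → (-3, -3, 13/2)
T2 reflect across z = 0: (-3, -3, 13/2) → (-3, -3, -13/2)
T3 translate by (-2, -3, -2): (-3, -3, -13/2) → (-5, -6, -17/2)
T4 scale by (2, 1/2, 3): (-5, -6, -17/2) → (-10, -3, -51/2)
T5 translate by (-4, -2, -1): (-10, -3, -51/2) → (-14, -5, -53/2)
T6 translate by (4, -6, -2): (-14, -5, -53/2) → (-10, -11, -57/2)

T(p) = (-10, -11, -57/2)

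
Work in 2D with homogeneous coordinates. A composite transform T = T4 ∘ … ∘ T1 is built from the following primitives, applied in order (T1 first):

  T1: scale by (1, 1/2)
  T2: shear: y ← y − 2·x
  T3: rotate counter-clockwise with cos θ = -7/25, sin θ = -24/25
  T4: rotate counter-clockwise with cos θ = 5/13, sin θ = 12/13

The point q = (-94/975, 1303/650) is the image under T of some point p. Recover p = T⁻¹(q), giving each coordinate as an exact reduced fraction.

p = (-4/3, -7/3)

T1 = [1 0 0; 0 1/2 0; 0 0 1]
T2·T1 = [1 0 0; -2 1/2 0; 0 0 1]
T3·…·T1 = [-11/5 12/25 0; -2/5 -7/50 0; 0 0 1]
T4·…·T1 = [-31/65 102/325 0; -142/65 253/650 0; 0 0 1]
det M = 1/2; M⁻¹ = [253/325 -204/325 0; 284/65 -62/65 0; 0 0 1]
M⁻¹ · (-94/975, 1303/650)ᵀ = (-4/3, -7/3)ᵀ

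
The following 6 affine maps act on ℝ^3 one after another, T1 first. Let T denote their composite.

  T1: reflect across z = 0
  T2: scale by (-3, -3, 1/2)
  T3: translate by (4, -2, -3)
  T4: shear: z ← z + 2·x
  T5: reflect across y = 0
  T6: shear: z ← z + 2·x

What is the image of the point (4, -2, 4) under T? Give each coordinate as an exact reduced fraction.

T(p) = (-8, -4, -37)

T1 reflect across z = 0: (4, -2, 4) → (4, -2, -4)
T2 scale by (-3, -3, 1/2): (4, -2, -4) → (-12, 6, -2)
T3 translate by (4, -2, -3): (-12, 6, -2) → (-8, 4, -5)
T4 shear: z ← z + 2·x: (-8, 4, -5) → (-8, 4, -21)
T5 reflect across y = 0: (-8, 4, -21) → (-8, -4, -21)
T6 shear: z ← z + 2·x: (-8, -4, -21) → (-8, -4, -37)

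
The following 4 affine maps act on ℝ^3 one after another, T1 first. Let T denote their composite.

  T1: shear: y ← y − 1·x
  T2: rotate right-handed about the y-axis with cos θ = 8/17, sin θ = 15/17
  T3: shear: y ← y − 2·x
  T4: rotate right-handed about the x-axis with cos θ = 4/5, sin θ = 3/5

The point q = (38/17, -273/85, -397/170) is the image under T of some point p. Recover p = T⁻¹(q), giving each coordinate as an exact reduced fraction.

T1 = [1 0 0 0; -1 1 0 0; 0 0 1 0; 0 0 0 1]
T2·T1 = [8/17 0 15/17 0; -1 1 0 0; -15/17 0 8/17 0; 0 0 0 1]
T3·…·T1 = [8/17 0 15/17 0; -33/17 1 -30/17 0; -15/17 0 8/17 0; 0 0 0 1]
T4·…·T1 = [8/17 0 15/17 0; -87/85 4/5 -144/85 0; -159/85 3/5 -58/85 0; 0 0 0 1]
det M = 1; M⁻¹ = [8/17 9/17 -12/17 0; 42/17 113/85 -9/85 0; 15/17 -24/85 32/85 0; 0 0 0 1]
M⁻¹ · (38/17, -273/85, -397/170)ᵀ = (1, 3/2, 2)ᵀ

p = (1, 3/2, 2)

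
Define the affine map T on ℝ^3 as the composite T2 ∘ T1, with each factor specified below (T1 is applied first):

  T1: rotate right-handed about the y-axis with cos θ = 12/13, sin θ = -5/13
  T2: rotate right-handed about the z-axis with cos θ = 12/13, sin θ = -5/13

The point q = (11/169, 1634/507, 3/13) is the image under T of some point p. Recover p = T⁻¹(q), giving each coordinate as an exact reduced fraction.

p = (-1, 3, 2/3)

T1 = [12/13 0 -5/13 0; 0 1 0 0; 5/13 0 12/13 0; 0 0 0 1]
T2·T1 = [144/169 5/13 -60/169 0; -60/169 12/13 25/169 0; 5/13 0 12/13 0; 0 0 0 1]
det M = 1; M⁻¹ = [144/169 -60/169 5/13 0; 5/13 12/13 0 0; -60/169 25/169 12/13 0; 0 0 0 1]
M⁻¹ · (11/169, 1634/507, 3/13)ᵀ = (-1, 3, 2/3)ᵀ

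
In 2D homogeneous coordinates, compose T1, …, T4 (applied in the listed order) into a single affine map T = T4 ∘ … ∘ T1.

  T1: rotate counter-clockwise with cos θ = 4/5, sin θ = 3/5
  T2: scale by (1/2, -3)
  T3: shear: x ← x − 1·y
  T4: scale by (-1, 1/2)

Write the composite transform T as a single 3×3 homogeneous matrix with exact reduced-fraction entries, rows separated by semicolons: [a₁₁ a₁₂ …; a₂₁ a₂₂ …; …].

T1 = [4/5 -3/5 0; 3/5 4/5 0; 0 0 1]
T2·T1 = [2/5 -3/10 0; -9/5 -12/5 0; 0 0 1]
T3·…·T1 = [11/5 21/10 0; -9/5 -12/5 0; 0 0 1]
T4·…·T1 = [-11/5 -21/10 0; -9/10 -6/5 0; 0 0 1]

T = [-11/5 -21/10 0; -9/10 -6/5 0; 0 0 1]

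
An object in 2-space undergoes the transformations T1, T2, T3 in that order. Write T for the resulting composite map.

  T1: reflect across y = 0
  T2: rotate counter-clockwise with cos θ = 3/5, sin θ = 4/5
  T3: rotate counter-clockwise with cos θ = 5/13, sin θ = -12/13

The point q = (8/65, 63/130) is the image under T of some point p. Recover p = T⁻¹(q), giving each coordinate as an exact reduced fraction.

p = (0, -1/2)

T1 = [1 0 0; 0 -1 0; 0 0 1]
T2·T1 = [3/5 4/5 0; 4/5 -3/5 0; 0 0 1]
T3·…·T1 = [63/65 -16/65 0; -16/65 -63/65 0; 0 0 1]
det M = -1; M⁻¹ = [63/65 -16/65 0; -16/65 -63/65 0; 0 0 1]
M⁻¹ · (8/65, 63/130)ᵀ = (0, -1/2)ᵀ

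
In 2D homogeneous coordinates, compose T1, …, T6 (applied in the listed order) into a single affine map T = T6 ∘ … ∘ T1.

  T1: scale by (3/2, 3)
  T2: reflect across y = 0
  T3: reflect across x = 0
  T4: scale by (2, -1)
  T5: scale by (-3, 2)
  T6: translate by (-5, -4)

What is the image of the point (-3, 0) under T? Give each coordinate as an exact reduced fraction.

T(p) = (-32, -4)

T1 scale by (3/2, 3): (-3, 0) → (-9/2, 0)
T2 reflect across y = 0: (-9/2, 0) → (-9/2, 0)
T3 reflect across x = 0: (-9/2, 0) → (9/2, 0)
T4 scale by (2, -1): (9/2, 0) → (9, 0)
T5 scale by (-3, 2): (9, 0) → (-27, 0)
T6 translate by (-5, -4): (-27, 0) → (-32, -4)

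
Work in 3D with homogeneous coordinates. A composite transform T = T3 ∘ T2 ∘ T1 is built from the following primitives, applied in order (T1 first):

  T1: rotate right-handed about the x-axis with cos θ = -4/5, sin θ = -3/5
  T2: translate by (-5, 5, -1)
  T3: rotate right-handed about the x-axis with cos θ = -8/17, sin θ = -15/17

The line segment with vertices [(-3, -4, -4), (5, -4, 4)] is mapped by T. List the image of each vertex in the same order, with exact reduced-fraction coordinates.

T1 rotate right-handed about the x-axis with cos θ = -4/5, sin θ = -3/5: (-3, -4, -4) → (-3, 4/5, 28/5); (5, -4, 4) → (5, 28/5, -4/5)
T2 translate by (-5, 5, -1): (-3, 4/5, 28/5) → (-8, 29/5, 23/5); (5, 28/5, -4/5) → (0, 53/5, -9/5)
T3 rotate right-handed about the x-axis with cos θ = -8/17, sin θ = -15/17: (-8, 29/5, 23/5) → (-8, 113/85, -619/85); (0, 53/5, -9/5) → (0, -559/85, -723/85)

image vertices: (-8, 113/85, -619/85), (0, -559/85, -723/85)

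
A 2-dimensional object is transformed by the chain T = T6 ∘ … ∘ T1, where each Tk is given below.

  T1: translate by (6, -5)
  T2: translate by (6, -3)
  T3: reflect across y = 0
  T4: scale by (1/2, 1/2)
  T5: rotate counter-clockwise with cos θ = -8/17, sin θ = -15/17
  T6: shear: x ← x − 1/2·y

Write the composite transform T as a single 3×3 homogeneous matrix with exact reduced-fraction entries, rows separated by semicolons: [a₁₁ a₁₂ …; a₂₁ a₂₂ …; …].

T = [-1/68 -19/34 73/17; -15/34 4/17 -122/17; 0 0 1]

T1 = [1 0 6; 0 1 -5; 0 0 1]
T2·T1 = [1 0 12; 0 1 -8; 0 0 1]
T3·…·T1 = [1 0 12; 0 -1 8; 0 0 1]
T4·…·T1 = [1/2 0 6; 0 -1/2 4; 0 0 1]
T5·…·T1 = [-4/17 -15/34 12/17; -15/34 4/17 -122/17; 0 0 1]
T6·…·T1 = [-1/68 -19/34 73/17; -15/34 4/17 -122/17; 0 0 1]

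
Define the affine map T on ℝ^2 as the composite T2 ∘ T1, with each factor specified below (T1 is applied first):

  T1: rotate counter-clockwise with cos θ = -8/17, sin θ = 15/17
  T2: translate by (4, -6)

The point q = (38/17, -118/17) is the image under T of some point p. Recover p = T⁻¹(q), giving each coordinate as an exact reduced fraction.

T1 = [-8/17 -15/17 0; 15/17 -8/17 0; 0 0 1]
T2·T1 = [-8/17 -15/17 4; 15/17 -8/17 -6; 0 0 1]
det M = 1; M⁻¹ = [-8/17 15/17 122/17; -15/17 -8/17 12/17; 0 0 1]
M⁻¹ · (38/17, -118/17)ᵀ = (0, 2)ᵀ

p = (0, 2)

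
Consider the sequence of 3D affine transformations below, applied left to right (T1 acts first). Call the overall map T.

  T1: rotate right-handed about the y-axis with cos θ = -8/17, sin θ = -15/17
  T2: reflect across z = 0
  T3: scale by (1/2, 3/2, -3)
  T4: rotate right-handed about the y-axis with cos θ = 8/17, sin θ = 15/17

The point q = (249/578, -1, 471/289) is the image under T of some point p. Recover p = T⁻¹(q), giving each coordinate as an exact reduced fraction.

T1 = [-8/17 0 -15/17 0; 0 1 0 0; 15/17 0 -8/17 0; 0 0 0 1]
T2·T1 = [-8/17 0 -15/17 0; 0 1 0 0; -15/17 0 8/17 0; 0 0 0 1]
T3·…·T1 = [-4/17 0 -15/34 0; 0 3/2 0 0; 45/17 0 -24/17 0; 0 0 0 1]
T4·…·T1 = [643/289 0 -420/289 0; 0 3/2 0 0; 420/289 0 -159/578 0; 0 0 0 1]
det M = 9/4; M⁻¹ = [-53/289 0 280/289 0; 0 2/3 0 0; -280/289 0 1286/867 0; 0 0 0 1]
M⁻¹ · (249/578, -1, 471/289)ᵀ = (3/2, -2/3, 2)ᵀ

p = (3/2, -2/3, 2)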